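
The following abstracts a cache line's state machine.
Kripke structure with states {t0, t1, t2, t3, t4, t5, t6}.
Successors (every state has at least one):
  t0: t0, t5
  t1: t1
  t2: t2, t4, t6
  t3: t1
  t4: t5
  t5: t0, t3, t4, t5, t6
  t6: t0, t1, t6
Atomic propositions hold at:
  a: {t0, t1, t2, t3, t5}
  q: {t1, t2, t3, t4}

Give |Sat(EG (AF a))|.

6

AF a: least fixpoint, start Z0 = {t0, t1, t2, t3, t5}, add states with every successor in Z. Z1 = {t0, t1, t2, t3, t4, t5}; fixed.
Sat(AF a) = {t0, t1, t2, t3, t4, t5}
EG (AF a): greatest fixpoint, start Z0 = {t0, t1, t2, t3, t4, t5}, keep only states in Sat with some successor in Z. Already a fixed point.
Sat(EG (AF a)) = {t0, t1, t2, t3, t4, t5}
|Sat(EG (AF a))| = |{t0, t1, t2, t3, t4, t5}| = 6.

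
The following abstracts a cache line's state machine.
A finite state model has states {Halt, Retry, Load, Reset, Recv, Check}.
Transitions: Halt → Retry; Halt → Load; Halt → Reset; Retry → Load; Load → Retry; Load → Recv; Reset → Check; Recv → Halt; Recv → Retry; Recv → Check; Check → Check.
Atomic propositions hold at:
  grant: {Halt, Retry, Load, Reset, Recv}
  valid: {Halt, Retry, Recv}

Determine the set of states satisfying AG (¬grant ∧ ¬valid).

{Check}

Sat(¬grant) = {Check}
Sat(¬valid) = {Load, Reset, Check}
Sat(¬grant ∧ ¬valid) = {Check}
AG (¬grant ∧ ¬valid): greatest fixpoint, start Z0 = {Check}, keep only states in Sat with every successor in Z. Already a fixed point.
Sat(AG (¬grant ∧ ¬valid)) = {Check}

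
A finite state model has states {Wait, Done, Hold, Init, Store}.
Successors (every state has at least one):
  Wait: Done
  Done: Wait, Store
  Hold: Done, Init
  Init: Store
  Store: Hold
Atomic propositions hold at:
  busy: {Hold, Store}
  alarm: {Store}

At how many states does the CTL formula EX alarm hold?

2

Sat(EX alarm) = {s : some successor in {Store}} = {Done, Init}
|Sat(EX alarm)| = |{Done, Init}| = 2.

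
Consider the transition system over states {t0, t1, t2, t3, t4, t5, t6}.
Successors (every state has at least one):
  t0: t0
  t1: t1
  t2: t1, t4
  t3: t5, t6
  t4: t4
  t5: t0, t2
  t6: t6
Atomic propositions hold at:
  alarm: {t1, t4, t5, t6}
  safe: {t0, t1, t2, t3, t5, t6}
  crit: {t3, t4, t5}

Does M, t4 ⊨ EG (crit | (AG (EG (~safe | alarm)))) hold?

Yes

Sat(~safe) = {t4}
Sat(~safe | alarm) = {t1, t4, t5, t6}
EG (~safe | alarm): greatest fixpoint, start Z0 = {t1, t4, t5, t6}, keep only states in Sat with some successor in Z. Z1 = {t1, t4, t6}; fixed.
Sat(EG (~safe | alarm)) = {t1, t4, t6}
AG (EG (~safe | alarm)): greatest fixpoint, start Z0 = {t1, t4, t6}, keep only states in Sat with every successor in Z. Already a fixed point.
Sat(AG (EG (~safe | alarm))) = {t1, t4, t6}
Sat(crit | (AG (EG (~safe | alarm)))) = {t1, t3, t4, t5, t6}
EG (crit | (AG (EG (~safe | alarm)))): greatest fixpoint, start Z0 = {t1, t3, t4, t5, t6}, keep only states in Sat with some successor in Z. Z1 = {t1, t3, t4, t6}; fixed.
Sat(EG (crit | (AG (EG (~safe | alarm))))) = {t1, t3, t4, t6}
t4 ∈ Sat(EG (crit | (AG (EG (~safe | alarm))))) = {t1, t3, t4, t6}, so the formula holds at t4.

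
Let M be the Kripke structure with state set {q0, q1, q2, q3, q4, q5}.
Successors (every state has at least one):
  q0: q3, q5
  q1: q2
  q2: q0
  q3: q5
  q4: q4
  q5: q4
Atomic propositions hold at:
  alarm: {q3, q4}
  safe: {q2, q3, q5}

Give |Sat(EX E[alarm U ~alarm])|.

4

Sat(~alarm) = {q0, q1, q2, q5}
E[alarm U ~alarm]: least fixpoint, start Z0 = Sat(~alarm) = {q0, q1, q2, q5}, add states in Sat(alarm) with some successor in Z. Z1 = {q0, q1, q2, q3, q5}; fixed.
Sat(E[alarm U ~alarm]) = {q0, q1, q2, q3, q5}
Sat(EX E[alarm U ~alarm]) = {s : some successor in {q0, q1, q2, q3, q5}} = {q0, q1, q2, q3}
|Sat(EX E[alarm U ~alarm])| = |{q0, q1, q2, q3}| = 4.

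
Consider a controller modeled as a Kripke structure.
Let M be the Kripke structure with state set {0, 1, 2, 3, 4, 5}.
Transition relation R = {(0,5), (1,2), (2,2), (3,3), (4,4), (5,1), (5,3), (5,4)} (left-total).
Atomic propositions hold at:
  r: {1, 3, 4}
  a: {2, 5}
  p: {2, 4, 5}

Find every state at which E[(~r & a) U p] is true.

Sat(~r) = {0, 2, 5}
Sat(~r & a) = {2, 5}
E[(~r & a) U p]: least fixpoint, start Z0 = Sat(p) = {2, 4, 5}, add states in Sat(~r & a) with some successor in Z. Already a fixed point.
Sat(E[(~r & a) U p]) = {2, 4, 5}

{2, 4, 5}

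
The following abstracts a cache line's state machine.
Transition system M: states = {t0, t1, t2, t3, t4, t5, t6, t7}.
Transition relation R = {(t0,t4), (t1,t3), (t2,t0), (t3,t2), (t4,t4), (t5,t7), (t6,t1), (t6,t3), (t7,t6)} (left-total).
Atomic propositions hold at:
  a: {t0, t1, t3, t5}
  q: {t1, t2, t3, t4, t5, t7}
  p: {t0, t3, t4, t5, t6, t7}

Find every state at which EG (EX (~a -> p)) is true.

{t0, t2, t4}

Sat(~a) = {t2, t4, t6, t7}
Sat(~a -> p) = {t0, t1, t3, t4, t5, t6, t7}
Sat(EX (~a -> p)) = {s : some successor in {t0, t1, t3, t4, t5, t6, t7}} = {t0, t1, t2, t4, t5, t6, t7}
EG (EX (~a -> p)): greatest fixpoint, start Z0 = {t0, t1, t2, t4, t5, t6, t7}, keep only states in Sat with some successor in Z. Z1 = {t0, t2, t4, t5, t6, t7}; Z2 = {t0, t2, t4, t5, t7}; Z3 = {t0, t2, t4, t5}; Z4 = {t0, t2, t4}; fixed.
Sat(EG (EX (~a -> p))) = {t0, t2, t4}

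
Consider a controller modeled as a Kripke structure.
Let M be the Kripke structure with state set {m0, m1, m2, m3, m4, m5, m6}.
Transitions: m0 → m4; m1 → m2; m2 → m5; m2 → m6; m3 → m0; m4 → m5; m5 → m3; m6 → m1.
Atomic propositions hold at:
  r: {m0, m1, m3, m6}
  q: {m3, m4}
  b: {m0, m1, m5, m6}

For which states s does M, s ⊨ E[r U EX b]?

Sat(EX b) = {s : some successor in {m0, m1, m5, m6}} = {m2, m3, m4, m6}
E[r U EX b]: least fixpoint, start Z0 = Sat(EX b) = {m2, m3, m4, m6}, add states in Sat(r) with some successor in Z. Z1 = {m0, m1, m2, m3, m4, m6}; fixed.
Sat(E[r U EX b]) = {m0, m1, m2, m3, m4, m6}

{m0, m1, m2, m3, m4, m6}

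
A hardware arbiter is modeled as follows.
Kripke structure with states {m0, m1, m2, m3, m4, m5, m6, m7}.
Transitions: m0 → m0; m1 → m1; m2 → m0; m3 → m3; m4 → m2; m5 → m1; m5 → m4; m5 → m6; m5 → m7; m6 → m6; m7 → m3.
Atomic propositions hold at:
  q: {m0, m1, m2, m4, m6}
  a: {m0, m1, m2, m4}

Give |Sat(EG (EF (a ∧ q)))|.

5

Sat(a ∧ q) = {m0, m1, m2, m4}
EF (a ∧ q): least fixpoint, start Z0 = {m0, m1, m2, m4}, add states with some successor in Z. Z1 = {m0, m1, m2, m4, m5}; fixed.
Sat(EF (a ∧ q)) = {m0, m1, m2, m4, m5}
EG (EF (a ∧ q)): greatest fixpoint, start Z0 = {m0, m1, m2, m4, m5}, keep only states in Sat with some successor in Z. Already a fixed point.
Sat(EG (EF (a ∧ q))) = {m0, m1, m2, m4, m5}
|Sat(EG (EF (a ∧ q)))| = |{m0, m1, m2, m4, m5}| = 5.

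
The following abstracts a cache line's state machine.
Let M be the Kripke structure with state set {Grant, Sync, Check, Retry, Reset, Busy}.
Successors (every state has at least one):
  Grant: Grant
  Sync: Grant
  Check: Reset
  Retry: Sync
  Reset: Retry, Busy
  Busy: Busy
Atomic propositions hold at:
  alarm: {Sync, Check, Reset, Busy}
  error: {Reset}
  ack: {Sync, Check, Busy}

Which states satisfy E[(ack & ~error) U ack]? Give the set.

{Sync, Check, Busy}

Sat(~error) = {Grant, Sync, Check, Retry, Busy}
Sat(ack & ~error) = {Sync, Check, Busy}
E[(ack & ~error) U ack]: least fixpoint, start Z0 = Sat(ack) = {Sync, Check, Busy}, add states in Sat(ack & ~error) with some successor in Z. Already a fixed point.
Sat(E[(ack & ~error) U ack]) = {Sync, Check, Busy}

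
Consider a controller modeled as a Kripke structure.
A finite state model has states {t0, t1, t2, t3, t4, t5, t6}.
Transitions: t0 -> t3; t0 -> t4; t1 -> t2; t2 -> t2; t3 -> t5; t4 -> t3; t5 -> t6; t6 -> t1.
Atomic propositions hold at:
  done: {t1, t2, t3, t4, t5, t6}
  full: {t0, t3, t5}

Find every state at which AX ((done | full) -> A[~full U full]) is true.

{t0, t3, t4}

Sat(done | full) = {t0, t1, t2, t3, t4, t5, t6}
Sat(~full) = {t1, t2, t4, t6}
A[~full U full]: least fixpoint, start Z0 = Sat(full) = {t0, t3, t5}, add states in Sat(~full) with every successor in Z. Z1 = {t0, t3, t4, t5}; fixed.
Sat(A[~full U full]) = {t0, t3, t4, t5}
Sat((done | full) -> A[~full U full]) = {t0, t3, t4, t5}
Sat(AX ((done | full) -> A[~full U full])) = {s : every successor in {t0, t3, t4, t5}} = {t0, t3, t4}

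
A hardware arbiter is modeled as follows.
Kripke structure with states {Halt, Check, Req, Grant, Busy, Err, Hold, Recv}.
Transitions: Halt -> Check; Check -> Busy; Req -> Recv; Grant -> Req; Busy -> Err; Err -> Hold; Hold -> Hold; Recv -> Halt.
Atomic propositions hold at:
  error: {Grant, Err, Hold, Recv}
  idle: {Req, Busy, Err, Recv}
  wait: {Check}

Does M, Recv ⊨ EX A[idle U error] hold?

A[idle U error]: least fixpoint, start Z0 = Sat(error) = {Grant, Err, Hold, Recv}, add states in Sat(idle) with every successor in Z. Z1 = {Req, Grant, Busy, Err, Hold, Recv}; fixed.
Sat(A[idle U error]) = {Req, Grant, Busy, Err, Hold, Recv}
Sat(EX A[idle U error]) = {s : some successor in {Req, Grant, Busy, Err, Hold, Recv}} = {Check, Req, Grant, Busy, Err, Hold}
Recv ∉ Sat(EX A[idle U error]) = {Check, Req, Grant, Busy, Err, Hold}, so the formula does not hold at Recv.

No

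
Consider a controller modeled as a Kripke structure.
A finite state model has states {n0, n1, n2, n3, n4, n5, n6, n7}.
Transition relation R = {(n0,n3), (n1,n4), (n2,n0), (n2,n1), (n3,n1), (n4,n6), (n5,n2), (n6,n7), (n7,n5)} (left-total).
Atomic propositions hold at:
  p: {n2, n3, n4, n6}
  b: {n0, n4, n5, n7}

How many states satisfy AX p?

Sat(AX p) = {s : every successor in {n2, n3, n4, n6}} = {n0, n1, n4, n5}
|Sat(AX p)| = |{n0, n1, n4, n5}| = 4.

4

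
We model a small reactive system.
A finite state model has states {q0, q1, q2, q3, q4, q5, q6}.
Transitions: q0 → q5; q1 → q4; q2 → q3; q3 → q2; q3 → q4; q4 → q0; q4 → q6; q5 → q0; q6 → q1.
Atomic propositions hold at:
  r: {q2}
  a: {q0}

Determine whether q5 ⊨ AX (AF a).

Yes

AF a: least fixpoint, start Z0 = {q0}, add states with every successor in Z. Z1 = {q0, q5}; fixed.
Sat(AF a) = {q0, q5}
Sat(AX (AF a)) = {s : every successor in {q0, q5}} = {q0, q5}
q5 ∈ Sat(AX (AF a)) = {q0, q5}, so the formula holds at q5.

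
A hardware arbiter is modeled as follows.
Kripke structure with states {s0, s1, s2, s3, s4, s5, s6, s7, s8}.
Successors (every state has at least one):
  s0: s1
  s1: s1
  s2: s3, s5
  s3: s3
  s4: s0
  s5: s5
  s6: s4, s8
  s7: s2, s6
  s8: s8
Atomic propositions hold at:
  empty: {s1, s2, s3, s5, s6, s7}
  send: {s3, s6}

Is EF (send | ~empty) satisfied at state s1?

No

Sat(~empty) = {s0, s4, s8}
Sat(send | ~empty) = {s0, s3, s4, s6, s8}
EF (send | ~empty): least fixpoint, start Z0 = {s0, s3, s4, s6, s8}, add states with some successor in Z. Z1 = {s0, s2, s3, s4, s6, s7, s8}; fixed.
Sat(EF (send | ~empty)) = {s0, s2, s3, s4, s6, s7, s8}
s1 ∉ Sat(EF (send | ~empty)) = {s0, s2, s3, s4, s6, s7, s8}, so the formula does not hold at s1.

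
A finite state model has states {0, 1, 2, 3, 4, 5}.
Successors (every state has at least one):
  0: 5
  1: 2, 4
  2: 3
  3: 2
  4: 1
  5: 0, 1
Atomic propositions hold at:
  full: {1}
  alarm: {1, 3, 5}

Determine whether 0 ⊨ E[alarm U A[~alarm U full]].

Sat(~alarm) = {0, 2, 4}
A[~alarm U full]: least fixpoint, start Z0 = Sat(full) = {1}, add states in Sat(~alarm) with every successor in Z. Z1 = {1, 4}; fixed.
Sat(A[~alarm U full]) = {1, 4}
E[alarm U A[~alarm U full]]: least fixpoint, start Z0 = Sat(A[~alarm U full]) = {1, 4}, add states in Sat(alarm) with some successor in Z. Z1 = {1, 4, 5}; fixed.
Sat(E[alarm U A[~alarm U full]]) = {1, 4, 5}
0 ∉ Sat(E[alarm U A[~alarm U full]]) = {1, 4, 5}, so the formula does not hold at 0.

No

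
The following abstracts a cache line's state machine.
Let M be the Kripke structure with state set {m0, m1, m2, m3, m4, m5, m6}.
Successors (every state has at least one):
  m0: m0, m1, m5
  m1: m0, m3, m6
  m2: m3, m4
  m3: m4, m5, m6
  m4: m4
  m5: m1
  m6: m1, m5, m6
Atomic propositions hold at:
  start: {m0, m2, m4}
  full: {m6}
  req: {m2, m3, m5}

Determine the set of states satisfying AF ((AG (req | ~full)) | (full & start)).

{m4}

Sat(~full) = {m0, m1, m2, m3, m4, m5}
Sat(req | ~full) = {m0, m1, m2, m3, m4, m5}
AG (req | ~full): greatest fixpoint, start Z0 = {m0, m1, m2, m3, m4, m5}, keep only states in Sat with every successor in Z. Z1 = {m0, m2, m4, m5}; Z2 = {m4}; fixed.
Sat(AG (req | ~full)) = {m4}
Sat(full & start) = ∅
Sat((AG (req | ~full)) | (full & start)) = {m4}
AF ((AG (req | ~full)) | (full & start)): least fixpoint, start Z0 = {m4}, add states with every successor in Z. Already a fixed point.
Sat(AF ((AG (req | ~full)) | (full & start))) = {m4}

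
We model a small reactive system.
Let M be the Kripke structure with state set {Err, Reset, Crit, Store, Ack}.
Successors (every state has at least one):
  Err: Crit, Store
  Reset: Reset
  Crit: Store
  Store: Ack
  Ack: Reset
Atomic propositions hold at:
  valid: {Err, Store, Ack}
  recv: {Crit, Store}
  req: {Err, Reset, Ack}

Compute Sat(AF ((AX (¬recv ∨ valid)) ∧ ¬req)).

{Err, Crit, Store}

Sat(¬recv) = {Err, Reset, Ack}
Sat(¬recv ∨ valid) = {Err, Reset, Store, Ack}
Sat(AX (¬recv ∨ valid)) = {s : every successor in {Err, Reset, Store, Ack}} = {Reset, Crit, Store, Ack}
Sat(¬req) = {Crit, Store}
Sat((AX (¬recv ∨ valid)) ∧ ¬req) = {Crit, Store}
AF ((AX (¬recv ∨ valid)) ∧ ¬req): least fixpoint, start Z0 = {Crit, Store}, add states with every successor in Z. Z1 = {Err, Crit, Store}; fixed.
Sat(AF ((AX (¬recv ∨ valid)) ∧ ¬req)) = {Err, Crit, Store}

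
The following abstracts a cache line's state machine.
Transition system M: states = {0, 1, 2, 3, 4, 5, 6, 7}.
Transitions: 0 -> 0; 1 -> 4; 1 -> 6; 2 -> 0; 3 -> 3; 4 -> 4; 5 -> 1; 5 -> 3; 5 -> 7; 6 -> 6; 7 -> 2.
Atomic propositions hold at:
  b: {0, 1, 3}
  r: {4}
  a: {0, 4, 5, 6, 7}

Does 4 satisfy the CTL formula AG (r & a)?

Sat(r & a) = {4}
AG (r & a): greatest fixpoint, start Z0 = {4}, keep only states in Sat with every successor in Z. Already a fixed point.
Sat(AG (r & a)) = {4}
4 ∈ Sat(AG (r & a)) = {4}, so the formula holds at 4.

Yes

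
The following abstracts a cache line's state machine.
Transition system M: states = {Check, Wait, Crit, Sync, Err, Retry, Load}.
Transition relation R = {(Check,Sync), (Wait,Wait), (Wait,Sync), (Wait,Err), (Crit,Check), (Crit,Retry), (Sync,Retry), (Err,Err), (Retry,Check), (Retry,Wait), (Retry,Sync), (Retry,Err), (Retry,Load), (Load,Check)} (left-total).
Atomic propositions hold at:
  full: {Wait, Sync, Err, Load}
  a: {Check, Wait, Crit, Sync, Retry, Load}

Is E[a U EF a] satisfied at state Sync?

EF a: least fixpoint, start Z0 = {Check, Wait, Crit, Sync, Retry, Load}, add states with some successor in Z. Already a fixed point.
Sat(EF a) = {Check, Wait, Crit, Sync, Retry, Load}
E[a U EF a]: least fixpoint, start Z0 = Sat(EF a) = {Check, Wait, Crit, Sync, Retry, Load}, add states in Sat(a) with some successor in Z. Already a fixed point.
Sat(E[a U EF a]) = {Check, Wait, Crit, Sync, Retry, Load}
Sync ∈ Sat(E[a U EF a]) = {Check, Wait, Crit, Sync, Retry, Load}, so the formula holds at Sync.

Yes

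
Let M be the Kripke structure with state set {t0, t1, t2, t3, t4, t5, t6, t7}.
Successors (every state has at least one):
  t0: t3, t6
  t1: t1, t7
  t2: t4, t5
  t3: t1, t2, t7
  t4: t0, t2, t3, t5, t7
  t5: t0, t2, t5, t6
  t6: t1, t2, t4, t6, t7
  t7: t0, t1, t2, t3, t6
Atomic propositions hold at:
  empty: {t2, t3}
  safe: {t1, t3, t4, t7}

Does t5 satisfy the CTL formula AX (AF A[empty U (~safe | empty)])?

Sat(~safe) = {t0, t2, t5, t6}
Sat(~safe | empty) = {t0, t2, t3, t5, t6}
A[empty U (~safe | empty)]: least fixpoint, start Z0 = Sat((~safe | empty)) = {t0, t2, t3, t5, t6}, add states in Sat(empty) with every successor in Z. Already a fixed point.
Sat(A[empty U (~safe | empty)]) = {t0, t2, t3, t5, t6}
AF A[empty U (~safe | empty)]: least fixpoint, start Z0 = {t0, t2, t3, t5, t6}, add states with every successor in Z. Already a fixed point.
Sat(AF A[empty U (~safe | empty)]) = {t0, t2, t3, t5, t6}
Sat(AX (AF A[empty U (~safe | empty)])) = {s : every successor in {t0, t2, t3, t5, t6}} = {t0, t5}
t5 ∈ Sat(AX (AF A[empty U (~safe | empty)])) = {t0, t5}, so the formula holds at t5.

Yes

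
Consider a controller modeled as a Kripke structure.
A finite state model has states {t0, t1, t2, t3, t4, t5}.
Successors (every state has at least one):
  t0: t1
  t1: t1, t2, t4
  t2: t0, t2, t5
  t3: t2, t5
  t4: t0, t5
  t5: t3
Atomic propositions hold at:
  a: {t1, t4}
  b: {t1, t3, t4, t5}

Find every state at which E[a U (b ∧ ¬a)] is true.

Sat(¬a) = {t0, t2, t3, t5}
Sat(b ∧ ¬a) = {t3, t5}
E[a U (b ∧ ¬a)]: least fixpoint, start Z0 = Sat((b ∧ ¬a)) = {t3, t5}, add states in Sat(a) with some successor in Z. Z1 = {t3, t4, t5}; Z2 = {t1, t3, t4, t5}; fixed.
Sat(E[a U (b ∧ ¬a)]) = {t1, t3, t4, t5}

{t1, t3, t4, t5}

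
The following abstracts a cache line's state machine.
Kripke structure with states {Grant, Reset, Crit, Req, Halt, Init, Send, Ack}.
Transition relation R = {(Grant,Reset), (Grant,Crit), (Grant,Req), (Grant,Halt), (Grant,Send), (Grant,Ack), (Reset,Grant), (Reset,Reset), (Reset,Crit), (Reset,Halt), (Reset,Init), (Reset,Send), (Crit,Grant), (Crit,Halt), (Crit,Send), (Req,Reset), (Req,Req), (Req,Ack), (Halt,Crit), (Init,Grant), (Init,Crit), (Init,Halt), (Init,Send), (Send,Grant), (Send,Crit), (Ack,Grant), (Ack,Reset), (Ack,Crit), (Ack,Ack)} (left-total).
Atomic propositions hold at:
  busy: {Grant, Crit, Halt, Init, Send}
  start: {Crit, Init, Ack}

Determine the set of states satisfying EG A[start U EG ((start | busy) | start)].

Sat(start | busy) = {Grant, Crit, Halt, Init, Send, Ack}
Sat((start | busy) | start) = {Grant, Crit, Halt, Init, Send, Ack}
EG ((start | busy) | start): greatest fixpoint, start Z0 = {Grant, Crit, Halt, Init, Send, Ack}, keep only states in Sat with some successor in Z. Already a fixed point.
Sat(EG ((start | busy) | start)) = {Grant, Crit, Halt, Init, Send, Ack}
A[start U EG ((start | busy) | start)]: least fixpoint, start Z0 = Sat(EG ((start | busy) | start)) = {Grant, Crit, Halt, Init, Send, Ack}, add states in Sat(start) with every successor in Z. Already a fixed point.
Sat(A[start U EG ((start | busy) | start)]) = {Grant, Crit, Halt, Init, Send, Ack}
EG A[start U EG ((start | busy) | start)]: greatest fixpoint, start Z0 = {Grant, Crit, Halt, Init, Send, Ack}, keep only states in Sat with some successor in Z. Already a fixed point.
Sat(EG A[start U EG ((start | busy) | start)]) = {Grant, Crit, Halt, Init, Send, Ack}

{Grant, Crit, Halt, Init, Send, Ack}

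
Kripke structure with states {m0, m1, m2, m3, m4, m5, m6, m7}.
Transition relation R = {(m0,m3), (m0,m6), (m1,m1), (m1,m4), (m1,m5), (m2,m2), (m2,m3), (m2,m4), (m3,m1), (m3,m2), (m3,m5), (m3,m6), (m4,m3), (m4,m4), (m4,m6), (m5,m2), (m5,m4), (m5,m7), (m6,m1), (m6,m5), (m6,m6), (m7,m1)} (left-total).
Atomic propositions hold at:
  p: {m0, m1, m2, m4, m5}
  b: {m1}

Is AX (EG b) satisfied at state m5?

No

EG b: greatest fixpoint, start Z0 = {m1}, keep only states in Sat with some successor in Z. Already a fixed point.
Sat(EG b) = {m1}
Sat(AX (EG b)) = {s : every successor in {m1}} = {m7}
m5 ∉ Sat(AX (EG b)) = {m7}, so the formula does not hold at m5.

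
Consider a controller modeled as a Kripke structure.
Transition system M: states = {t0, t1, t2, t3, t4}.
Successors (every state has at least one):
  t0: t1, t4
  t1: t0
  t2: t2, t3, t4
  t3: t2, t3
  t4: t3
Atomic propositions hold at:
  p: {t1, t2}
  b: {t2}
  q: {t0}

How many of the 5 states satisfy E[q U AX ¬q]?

Sat(¬q) = {t1, t2, t3, t4}
Sat(AX ¬q) = {s : every successor in {t1, t2, t3, t4}} = {t0, t2, t3, t4}
E[q U AX ¬q]: least fixpoint, start Z0 = Sat(AX ¬q) = {t0, t2, t3, t4}, add states in Sat(q) with some successor in Z. Already a fixed point.
Sat(E[q U AX ¬q]) = {t0, t2, t3, t4}
|Sat(E[q U AX ¬q])| = |{t0, t2, t3, t4}| = 4.

4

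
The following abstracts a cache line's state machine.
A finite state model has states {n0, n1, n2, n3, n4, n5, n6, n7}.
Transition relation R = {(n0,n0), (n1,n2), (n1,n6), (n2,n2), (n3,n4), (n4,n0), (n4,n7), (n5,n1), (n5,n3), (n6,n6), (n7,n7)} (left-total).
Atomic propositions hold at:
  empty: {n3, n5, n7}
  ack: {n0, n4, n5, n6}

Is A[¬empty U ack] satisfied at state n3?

Sat(¬empty) = {n0, n1, n2, n4, n6}
A[¬empty U ack]: least fixpoint, start Z0 = Sat(ack) = {n0, n4, n5, n6}, add states in Sat(¬empty) with every successor in Z. Already a fixed point.
Sat(A[¬empty U ack]) = {n0, n4, n5, n6}
n3 ∉ Sat(A[¬empty U ack]) = {n0, n4, n5, n6}, so the formula does not hold at n3.

No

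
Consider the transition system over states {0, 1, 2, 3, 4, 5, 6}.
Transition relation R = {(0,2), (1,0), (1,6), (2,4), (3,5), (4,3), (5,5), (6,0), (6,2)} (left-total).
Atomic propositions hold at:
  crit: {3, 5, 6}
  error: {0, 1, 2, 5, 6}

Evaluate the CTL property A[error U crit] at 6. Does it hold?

Yes

A[error U crit]: least fixpoint, start Z0 = Sat(crit) = {3, 5, 6}, add states in Sat(error) with every successor in Z. Already a fixed point.
Sat(A[error U crit]) = {3, 5, 6}
6 ∈ Sat(A[error U crit]) = {3, 5, 6}, so the formula holds at 6.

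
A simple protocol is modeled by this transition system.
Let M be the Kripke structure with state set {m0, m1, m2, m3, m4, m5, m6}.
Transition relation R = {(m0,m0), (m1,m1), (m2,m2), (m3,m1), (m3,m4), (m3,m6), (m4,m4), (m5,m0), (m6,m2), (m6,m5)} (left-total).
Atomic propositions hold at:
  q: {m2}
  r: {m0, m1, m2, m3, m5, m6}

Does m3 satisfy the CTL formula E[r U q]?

Yes

E[r U q]: least fixpoint, start Z0 = Sat(q) = {m2}, add states in Sat(r) with some successor in Z. Z1 = {m2, m6}; Z2 = {m2, m3, m6}; fixed.
Sat(E[r U q]) = {m2, m3, m6}
m3 ∈ Sat(E[r U q]) = {m2, m3, m6}, so the formula holds at m3.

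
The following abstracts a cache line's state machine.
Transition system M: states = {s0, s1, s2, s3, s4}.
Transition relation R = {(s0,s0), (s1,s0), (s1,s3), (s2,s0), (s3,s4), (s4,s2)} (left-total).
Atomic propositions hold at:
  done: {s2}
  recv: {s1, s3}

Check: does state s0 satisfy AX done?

No

Sat(AX done) = {s : every successor in {s2}} = {s4}
s0 ∉ Sat(AX done) = {s4}, so the formula does not hold at s0.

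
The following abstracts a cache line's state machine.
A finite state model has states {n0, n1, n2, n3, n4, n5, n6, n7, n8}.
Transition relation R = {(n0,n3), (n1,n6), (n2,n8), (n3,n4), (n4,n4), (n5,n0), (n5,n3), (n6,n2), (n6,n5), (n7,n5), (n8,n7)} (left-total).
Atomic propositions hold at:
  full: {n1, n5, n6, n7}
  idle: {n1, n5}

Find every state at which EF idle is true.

EF idle: least fixpoint, start Z0 = {n1, n5}, add states with some successor in Z. Z1 = {n1, n5, n6, n7}; Z2 = {n1, n5, n6, n7, n8}; Z3 = {n1, n2, n5, n6, n7, n8}; fixed.
Sat(EF idle) = {n1, n2, n5, n6, n7, n8}

{n1, n2, n5, n6, n7, n8}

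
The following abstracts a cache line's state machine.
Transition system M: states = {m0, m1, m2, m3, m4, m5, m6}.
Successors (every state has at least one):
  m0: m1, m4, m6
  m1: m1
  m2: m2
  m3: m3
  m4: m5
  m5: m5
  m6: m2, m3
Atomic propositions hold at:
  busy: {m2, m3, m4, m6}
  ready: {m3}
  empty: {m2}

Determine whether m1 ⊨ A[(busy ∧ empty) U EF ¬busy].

Yes

Sat(busy ∧ empty) = {m2}
Sat(¬busy) = {m0, m1, m5}
EF ¬busy: least fixpoint, start Z0 = {m0, m1, m5}, add states with some successor in Z. Z1 = {m0, m1, m4, m5}; fixed.
Sat(EF ¬busy) = {m0, m1, m4, m5}
A[(busy ∧ empty) U EF ¬busy]: least fixpoint, start Z0 = Sat(EF ¬busy) = {m0, m1, m4, m5}, add states in Sat(busy ∧ empty) with every successor in Z. Already a fixed point.
Sat(A[(busy ∧ empty) U EF ¬busy]) = {m0, m1, m4, m5}
m1 ∈ Sat(A[(busy ∧ empty) U EF ¬busy]) = {m0, m1, m4, m5}, so the formula holds at m1.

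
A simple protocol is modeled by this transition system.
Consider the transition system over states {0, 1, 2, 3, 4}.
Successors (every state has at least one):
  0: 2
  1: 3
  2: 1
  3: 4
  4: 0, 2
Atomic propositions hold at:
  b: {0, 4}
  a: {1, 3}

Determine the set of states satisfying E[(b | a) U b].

Sat(b | a) = {0, 1, 3, 4}
E[(b | a) U b]: least fixpoint, start Z0 = Sat(b) = {0, 4}, add states in Sat(b | a) with some successor in Z. Z1 = {0, 3, 4}; Z2 = {0, 1, 3, 4}; fixed.
Sat(E[(b | a) U b]) = {0, 1, 3, 4}

{0, 1, 3, 4}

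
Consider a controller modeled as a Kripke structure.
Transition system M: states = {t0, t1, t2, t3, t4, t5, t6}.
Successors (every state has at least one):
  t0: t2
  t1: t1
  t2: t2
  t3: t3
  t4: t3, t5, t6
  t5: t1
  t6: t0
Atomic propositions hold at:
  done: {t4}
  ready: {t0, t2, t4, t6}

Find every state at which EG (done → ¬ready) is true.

Sat(¬ready) = {t1, t3, t5}
Sat(done → ¬ready) = {t0, t1, t2, t3, t5, t6}
EG (done → ¬ready): greatest fixpoint, start Z0 = {t0, t1, t2, t3, t5, t6}, keep only states in Sat with some successor in Z. Already a fixed point.
Sat(EG (done → ¬ready)) = {t0, t1, t2, t3, t5, t6}

{t0, t1, t2, t3, t5, t6}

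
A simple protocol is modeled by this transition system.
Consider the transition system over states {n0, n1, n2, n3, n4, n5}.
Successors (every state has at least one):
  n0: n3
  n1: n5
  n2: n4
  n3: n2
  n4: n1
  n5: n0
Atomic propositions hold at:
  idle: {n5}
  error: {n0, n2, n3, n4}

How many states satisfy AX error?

Sat(AX error) = {s : every successor in {n0, n2, n3, n4}} = {n0, n2, n3, n5}
|Sat(AX error)| = |{n0, n2, n3, n5}| = 4.

4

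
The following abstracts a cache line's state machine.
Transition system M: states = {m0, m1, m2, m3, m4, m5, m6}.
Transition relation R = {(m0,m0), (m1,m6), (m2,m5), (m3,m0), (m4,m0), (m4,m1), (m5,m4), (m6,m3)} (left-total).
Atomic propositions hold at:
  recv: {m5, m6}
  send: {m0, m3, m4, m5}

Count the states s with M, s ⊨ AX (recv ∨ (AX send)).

Sat(AX send) = {s : every successor in {m0, m3, m4, m5}} = {m0, m2, m3, m5, m6}
Sat(recv ∨ (AX send)) = {m0, m2, m3, m5, m6}
Sat(AX (recv ∨ (AX send))) = {s : every successor in {m0, m2, m3, m5, m6}} = {m0, m1, m2, m3, m6}
|Sat(AX (recv ∨ (AX send)))| = |{m0, m1, m2, m3, m6}| = 5.

5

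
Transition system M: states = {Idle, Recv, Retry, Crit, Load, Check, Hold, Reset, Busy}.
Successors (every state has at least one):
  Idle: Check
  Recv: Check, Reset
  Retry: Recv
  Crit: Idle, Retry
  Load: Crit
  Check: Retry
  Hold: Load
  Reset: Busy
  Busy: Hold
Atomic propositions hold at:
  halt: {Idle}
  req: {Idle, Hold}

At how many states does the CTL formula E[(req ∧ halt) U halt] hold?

Sat(req ∧ halt) = {Idle}
E[(req ∧ halt) U halt]: least fixpoint, start Z0 = Sat(halt) = {Idle}, add states in Sat(req ∧ halt) with some successor in Z. Already a fixed point.
Sat(E[(req ∧ halt) U halt]) = {Idle}
|Sat(E[(req ∧ halt) U halt])| = |{Idle}| = 1.

1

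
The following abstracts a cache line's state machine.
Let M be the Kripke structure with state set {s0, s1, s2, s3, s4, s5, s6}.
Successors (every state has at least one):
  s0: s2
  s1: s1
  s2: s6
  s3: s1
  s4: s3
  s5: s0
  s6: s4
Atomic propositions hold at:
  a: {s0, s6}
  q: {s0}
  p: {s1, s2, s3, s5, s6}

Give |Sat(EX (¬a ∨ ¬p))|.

Sat(¬a) = {s1, s2, s3, s4, s5}
Sat(¬p) = {s0, s4}
Sat(¬a ∨ ¬p) = {s0, s1, s2, s3, s4, s5}
Sat(EX (¬a ∨ ¬p)) = {s : some successor in {s0, s1, s2, s3, s4, s5}} = {s0, s1, s3, s4, s5, s6}
|Sat(EX (¬a ∨ ¬p))| = |{s0, s1, s3, s4, s5, s6}| = 6.

6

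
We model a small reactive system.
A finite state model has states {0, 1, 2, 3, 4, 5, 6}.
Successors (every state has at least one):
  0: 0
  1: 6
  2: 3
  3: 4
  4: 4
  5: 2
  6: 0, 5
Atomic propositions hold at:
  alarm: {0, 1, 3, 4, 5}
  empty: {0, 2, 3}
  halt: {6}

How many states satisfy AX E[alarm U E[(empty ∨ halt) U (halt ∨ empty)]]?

Sat(empty ∨ halt) = {0, 2, 3, 6}
Sat(halt ∨ empty) = {0, 2, 3, 6}
E[(empty ∨ halt) U (halt ∨ empty)]: least fixpoint, start Z0 = Sat((halt ∨ empty)) = {0, 2, 3, 6}, add states in Sat(empty ∨ halt) with some successor in Z. Already a fixed point.
Sat(E[(empty ∨ halt) U (halt ∨ empty)]) = {0, 2, 3, 6}
E[alarm U E[(empty ∨ halt) U (halt ∨ empty)]]: least fixpoint, start Z0 = Sat(E[(empty ∨ halt) U (halt ∨ empty)]) = {0, 2, 3, 6}, add states in Sat(alarm) with some successor in Z. Z1 = {0, 1, 2, 3, 5, 6}; fixed.
Sat(E[alarm U E[(empty ∨ halt) U (halt ∨ empty)]]) = {0, 1, 2, 3, 5, 6}
Sat(AX E[alarm U E[(empty ∨ halt) U (halt ∨ empty)]]) = {s : every successor in {0, 1, 2, 3, 5, 6}} = {0, 1, 2, 5, 6}
|Sat(AX E[alarm U E[(empty ∨ halt) U (halt ∨ empty)]])| = |{0, 1, 2, 5, 6}| = 5.

5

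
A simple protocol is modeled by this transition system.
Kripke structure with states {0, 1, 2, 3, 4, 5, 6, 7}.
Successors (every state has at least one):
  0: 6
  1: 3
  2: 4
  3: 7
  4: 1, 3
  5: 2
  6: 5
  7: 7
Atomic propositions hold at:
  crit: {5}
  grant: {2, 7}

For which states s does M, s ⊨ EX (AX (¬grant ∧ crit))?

Sat(¬grant) = {0, 1, 3, 4, 5, 6}
Sat(¬grant ∧ crit) = {5}
Sat(AX (¬grant ∧ crit)) = {s : every successor in {5}} = {6}
Sat(EX (AX (¬grant ∧ crit))) = {s : some successor in {6}} = {0}

{0}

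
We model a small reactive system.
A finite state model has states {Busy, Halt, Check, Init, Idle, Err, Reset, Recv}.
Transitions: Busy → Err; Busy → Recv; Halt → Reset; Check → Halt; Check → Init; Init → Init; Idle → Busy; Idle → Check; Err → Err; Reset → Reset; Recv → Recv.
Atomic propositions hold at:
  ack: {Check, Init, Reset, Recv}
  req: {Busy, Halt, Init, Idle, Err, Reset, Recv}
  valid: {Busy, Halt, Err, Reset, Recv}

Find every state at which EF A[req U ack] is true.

{Busy, Halt, Check, Init, Idle, Reset, Recv}

A[req U ack]: least fixpoint, start Z0 = Sat(ack) = {Check, Init, Reset, Recv}, add states in Sat(req) with every successor in Z. Z1 = {Halt, Check, Init, Reset, Recv}; fixed.
Sat(A[req U ack]) = {Halt, Check, Init, Reset, Recv}
EF A[req U ack]: least fixpoint, start Z0 = {Halt, Check, Init, Reset, Recv}, add states with some successor in Z. Z1 = {Busy, Halt, Check, Init, Idle, Reset, Recv}; fixed.
Sat(EF A[req U ack]) = {Busy, Halt, Check, Init, Idle, Reset, Recv}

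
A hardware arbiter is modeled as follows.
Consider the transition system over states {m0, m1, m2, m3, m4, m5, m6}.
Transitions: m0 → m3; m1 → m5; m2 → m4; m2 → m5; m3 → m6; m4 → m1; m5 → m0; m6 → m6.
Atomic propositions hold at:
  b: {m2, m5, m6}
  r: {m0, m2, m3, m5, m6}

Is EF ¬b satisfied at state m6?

Sat(¬b) = {m0, m1, m3, m4}
EF ¬b: least fixpoint, start Z0 = {m0, m1, m3, m4}, add states with some successor in Z. Z1 = {m0, m1, m2, m3, m4, m5}; fixed.
Sat(EF ¬b) = {m0, m1, m2, m3, m4, m5}
m6 ∉ Sat(EF ¬b) = {m0, m1, m2, m3, m4, m5}, so the formula does not hold at m6.

No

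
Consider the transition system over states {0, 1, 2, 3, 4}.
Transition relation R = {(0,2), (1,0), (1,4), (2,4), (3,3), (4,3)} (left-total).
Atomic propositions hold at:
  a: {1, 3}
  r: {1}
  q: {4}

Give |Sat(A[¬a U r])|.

1

Sat(¬a) = {0, 2, 4}
A[¬a U r]: least fixpoint, start Z0 = Sat(r) = {1}, add states in Sat(¬a) with every successor in Z. Already a fixed point.
Sat(A[¬a U r]) = {1}
|Sat(A[¬a U r])| = |{1}| = 1.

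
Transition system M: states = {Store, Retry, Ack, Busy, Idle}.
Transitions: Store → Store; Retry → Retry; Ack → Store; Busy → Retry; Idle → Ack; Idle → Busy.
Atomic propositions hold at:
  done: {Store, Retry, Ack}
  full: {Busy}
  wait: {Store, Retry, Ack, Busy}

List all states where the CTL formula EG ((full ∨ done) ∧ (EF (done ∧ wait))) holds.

Sat(full ∨ done) = {Store, Retry, Ack, Busy}
Sat(done ∧ wait) = {Store, Retry, Ack}
EF (done ∧ wait): least fixpoint, start Z0 = {Store, Retry, Ack}, add states with some successor in Z. Z1 = {Store, Retry, Ack, Busy, Idle}; fixed.
Sat(EF (done ∧ wait)) = {Store, Retry, Ack, Busy, Idle}
Sat((full ∨ done) ∧ (EF (done ∧ wait))) = {Store, Retry, Ack, Busy}
EG ((full ∨ done) ∧ (EF (done ∧ wait))): greatest fixpoint, start Z0 = {Store, Retry, Ack, Busy}, keep only states in Sat with some successor in Z. Already a fixed point.
Sat(EG ((full ∨ done) ∧ (EF (done ∧ wait)))) = {Store, Retry, Ack, Busy}

{Store, Retry, Ack, Busy}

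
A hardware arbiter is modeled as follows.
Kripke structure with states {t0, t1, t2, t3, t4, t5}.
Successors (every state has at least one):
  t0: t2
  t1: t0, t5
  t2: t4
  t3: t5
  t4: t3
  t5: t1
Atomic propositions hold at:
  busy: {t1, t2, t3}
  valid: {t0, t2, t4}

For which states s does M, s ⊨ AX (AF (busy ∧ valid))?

Sat(busy ∧ valid) = {t2}
AF (busy ∧ valid): least fixpoint, start Z0 = {t2}, add states with every successor in Z. Z1 = {t0, t2}; fixed.
Sat(AF (busy ∧ valid)) = {t0, t2}
Sat(AX (AF (busy ∧ valid))) = {s : every successor in {t0, t2}} = {t0}

{t0}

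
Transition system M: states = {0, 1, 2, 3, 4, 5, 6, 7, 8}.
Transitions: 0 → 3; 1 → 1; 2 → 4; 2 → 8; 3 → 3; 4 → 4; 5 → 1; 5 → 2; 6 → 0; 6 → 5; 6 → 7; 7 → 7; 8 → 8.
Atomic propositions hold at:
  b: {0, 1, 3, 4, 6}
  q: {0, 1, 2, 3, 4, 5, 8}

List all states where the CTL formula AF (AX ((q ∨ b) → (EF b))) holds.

Sat(q ∨ b) = {0, 1, 2, 3, 4, 5, 6, 8}
EF b: least fixpoint, start Z0 = {0, 1, 3, 4, 6}, add states with some successor in Z. Z1 = {0, 1, 2, 3, 4, 5, 6}; fixed.
Sat(EF b) = {0, 1, 2, 3, 4, 5, 6}
Sat((q ∨ b) → (EF b)) = {0, 1, 2, 3, 4, 5, 6, 7}
Sat(AX ((q ∨ b) → (EF b))) = {s : every successor in {0, 1, 2, 3, 4, 5, 6, 7}} = {0, 1, 3, 4, 5, 6, 7}
AF (AX ((q ∨ b) → (EF b))): least fixpoint, start Z0 = {0, 1, 3, 4, 5, 6, 7}, add states with every successor in Z. Already a fixed point.
Sat(AF (AX ((q ∨ b) → (EF b)))) = {0, 1, 3, 4, 5, 6, 7}

{0, 1, 3, 4, 5, 6, 7}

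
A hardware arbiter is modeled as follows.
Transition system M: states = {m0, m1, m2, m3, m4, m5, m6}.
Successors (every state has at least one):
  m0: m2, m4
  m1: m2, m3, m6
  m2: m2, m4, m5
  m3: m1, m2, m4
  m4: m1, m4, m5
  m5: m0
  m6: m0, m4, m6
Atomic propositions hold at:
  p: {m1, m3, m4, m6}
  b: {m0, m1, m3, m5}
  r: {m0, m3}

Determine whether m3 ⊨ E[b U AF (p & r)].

Sat(p & r) = {m3}
AF (p & r): least fixpoint, start Z0 = {m3}, add states with every successor in Z. Already a fixed point.
Sat(AF (p & r)) = {m3}
E[b U AF (p & r)]: least fixpoint, start Z0 = Sat(AF (p & r)) = {m3}, add states in Sat(b) with some successor in Z. Z1 = {m1, m3}; fixed.
Sat(E[b U AF (p & r)]) = {m1, m3}
m3 ∈ Sat(E[b U AF (p & r)]) = {m1, m3}, so the formula holds at m3.

Yes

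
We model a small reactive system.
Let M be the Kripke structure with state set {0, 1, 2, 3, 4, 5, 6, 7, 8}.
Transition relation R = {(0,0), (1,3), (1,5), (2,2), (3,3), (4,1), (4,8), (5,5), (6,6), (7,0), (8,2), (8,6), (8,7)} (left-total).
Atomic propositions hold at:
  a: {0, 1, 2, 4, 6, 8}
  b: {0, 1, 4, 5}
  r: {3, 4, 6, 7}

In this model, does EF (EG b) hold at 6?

EG b: greatest fixpoint, start Z0 = {0, 1, 4, 5}, keep only states in Sat with some successor in Z. Already a fixed point.
Sat(EG b) = {0, 1, 4, 5}
EF (EG b): least fixpoint, start Z0 = {0, 1, 4, 5}, add states with some successor in Z. Z1 = {0, 1, 4, 5, 7}; Z2 = {0, 1, 4, 5, 7, 8}; fixed.
Sat(EF (EG b)) = {0, 1, 4, 5, 7, 8}
6 ∉ Sat(EF (EG b)) = {0, 1, 4, 5, 7, 8}, so the formula does not hold at 6.

No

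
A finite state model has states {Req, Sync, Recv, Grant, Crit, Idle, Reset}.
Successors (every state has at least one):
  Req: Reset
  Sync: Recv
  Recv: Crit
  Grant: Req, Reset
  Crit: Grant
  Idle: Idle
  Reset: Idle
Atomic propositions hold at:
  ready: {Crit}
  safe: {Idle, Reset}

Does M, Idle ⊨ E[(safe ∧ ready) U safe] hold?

Yes

Sat(safe ∧ ready) = ∅
E[(safe ∧ ready) U safe]: least fixpoint, start Z0 = Sat(safe) = {Idle, Reset}, add states in Sat(safe ∧ ready) with some successor in Z. Already a fixed point.
Sat(E[(safe ∧ ready) U safe]) = {Idle, Reset}
Idle ∈ Sat(E[(safe ∧ ready) U safe]) = {Idle, Reset}, so the formula holds at Idle.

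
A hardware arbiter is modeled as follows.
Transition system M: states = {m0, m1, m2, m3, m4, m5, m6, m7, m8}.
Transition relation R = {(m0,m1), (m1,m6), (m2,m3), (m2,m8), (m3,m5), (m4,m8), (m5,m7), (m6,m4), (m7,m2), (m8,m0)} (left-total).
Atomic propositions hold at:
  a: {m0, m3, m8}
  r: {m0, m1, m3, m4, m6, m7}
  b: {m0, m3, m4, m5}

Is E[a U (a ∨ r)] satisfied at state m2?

Sat(a ∨ r) = {m0, m1, m3, m4, m6, m7, m8}
E[a U (a ∨ r)]: least fixpoint, start Z0 = Sat((a ∨ r)) = {m0, m1, m3, m4, m6, m7, m8}, add states in Sat(a) with some successor in Z. Already a fixed point.
Sat(E[a U (a ∨ r)]) = {m0, m1, m3, m4, m6, m7, m8}
m2 ∉ Sat(E[a U (a ∨ r)]) = {m0, m1, m3, m4, m6, m7, m8}, so the formula does not hold at m2.

No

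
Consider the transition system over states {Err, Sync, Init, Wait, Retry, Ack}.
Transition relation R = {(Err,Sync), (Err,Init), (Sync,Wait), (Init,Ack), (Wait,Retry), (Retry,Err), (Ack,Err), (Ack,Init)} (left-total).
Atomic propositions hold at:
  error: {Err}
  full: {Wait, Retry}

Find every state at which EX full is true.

{Sync, Wait}

Sat(EX full) = {s : some successor in {Wait, Retry}} = {Sync, Wait}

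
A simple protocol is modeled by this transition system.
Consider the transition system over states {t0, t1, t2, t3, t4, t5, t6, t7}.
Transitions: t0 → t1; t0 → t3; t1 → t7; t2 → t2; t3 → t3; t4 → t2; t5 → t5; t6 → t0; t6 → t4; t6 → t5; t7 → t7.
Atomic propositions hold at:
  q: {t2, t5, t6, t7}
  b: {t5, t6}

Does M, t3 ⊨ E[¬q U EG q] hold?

No

Sat(¬q) = {t0, t1, t3, t4}
EG q: greatest fixpoint, start Z0 = {t2, t5, t6, t7}, keep only states in Sat with some successor in Z. Already a fixed point.
Sat(EG q) = {t2, t5, t6, t7}
E[¬q U EG q]: least fixpoint, start Z0 = Sat(EG q) = {t2, t5, t6, t7}, add states in Sat(¬q) with some successor in Z. Z1 = {t1, t2, t4, t5, t6, t7}; Z2 = {t0, t1, t2, t4, t5, t6, t7}; fixed.
Sat(E[¬q U EG q]) = {t0, t1, t2, t4, t5, t6, t7}
t3 ∉ Sat(E[¬q U EG q]) = {t0, t1, t2, t4, t5, t6, t7}, so the formula does not hold at t3.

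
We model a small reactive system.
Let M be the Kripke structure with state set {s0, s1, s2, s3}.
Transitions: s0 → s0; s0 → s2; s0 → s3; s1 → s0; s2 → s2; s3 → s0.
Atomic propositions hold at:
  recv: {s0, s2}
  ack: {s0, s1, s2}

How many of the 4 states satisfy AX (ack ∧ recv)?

3

Sat(ack ∧ recv) = {s0, s2}
Sat(AX (ack ∧ recv)) = {s : every successor in {s0, s2}} = {s1, s2, s3}
|Sat(AX (ack ∧ recv))| = |{s1, s2, s3}| = 3.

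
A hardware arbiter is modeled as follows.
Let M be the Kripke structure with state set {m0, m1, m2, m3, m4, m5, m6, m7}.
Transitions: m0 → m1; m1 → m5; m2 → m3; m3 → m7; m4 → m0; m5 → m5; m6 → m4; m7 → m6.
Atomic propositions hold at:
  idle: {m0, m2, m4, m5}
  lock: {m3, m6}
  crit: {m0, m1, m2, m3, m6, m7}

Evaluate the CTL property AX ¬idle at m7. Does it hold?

Yes

Sat(¬idle) = {m1, m3, m6, m7}
Sat(AX ¬idle) = {s : every successor in {m1, m3, m6, m7}} = {m0, m2, m3, m7}
m7 ∈ Sat(AX ¬idle) = {m0, m2, m3, m7}, so the formula holds at m7.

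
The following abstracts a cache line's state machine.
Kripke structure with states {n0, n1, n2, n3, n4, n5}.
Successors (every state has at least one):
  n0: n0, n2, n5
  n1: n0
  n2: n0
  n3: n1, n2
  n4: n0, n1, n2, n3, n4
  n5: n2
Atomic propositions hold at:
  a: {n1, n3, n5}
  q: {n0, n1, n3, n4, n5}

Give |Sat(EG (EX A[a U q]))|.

A[a U q]: least fixpoint, start Z0 = Sat(q) = {n0, n1, n3, n4, n5}, add states in Sat(a) with every successor in Z. Already a fixed point.
Sat(A[a U q]) = {n0, n1, n3, n4, n5}
Sat(EX A[a U q]) = {s : some successor in {n0, n1, n3, n4, n5}} = {n0, n1, n2, n3, n4}
EG (EX A[a U q]): greatest fixpoint, start Z0 = {n0, n1, n2, n3, n4}, keep only states in Sat with some successor in Z. Already a fixed point.
Sat(EG (EX A[a U q])) = {n0, n1, n2, n3, n4}
|Sat(EG (EX A[a U q]))| = |{n0, n1, n2, n3, n4}| = 5.

5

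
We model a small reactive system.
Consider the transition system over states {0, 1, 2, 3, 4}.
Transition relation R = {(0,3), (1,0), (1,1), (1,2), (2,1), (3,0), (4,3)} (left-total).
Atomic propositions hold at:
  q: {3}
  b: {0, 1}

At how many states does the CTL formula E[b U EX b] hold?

Sat(EX b) = {s : some successor in {0, 1}} = {1, 2, 3}
E[b U EX b]: least fixpoint, start Z0 = Sat(EX b) = {1, 2, 3}, add states in Sat(b) with some successor in Z. Z1 = {0, 1, 2, 3}; fixed.
Sat(E[b U EX b]) = {0, 1, 2, 3}
|Sat(E[b U EX b])| = |{0, 1, 2, 3}| = 4.

4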